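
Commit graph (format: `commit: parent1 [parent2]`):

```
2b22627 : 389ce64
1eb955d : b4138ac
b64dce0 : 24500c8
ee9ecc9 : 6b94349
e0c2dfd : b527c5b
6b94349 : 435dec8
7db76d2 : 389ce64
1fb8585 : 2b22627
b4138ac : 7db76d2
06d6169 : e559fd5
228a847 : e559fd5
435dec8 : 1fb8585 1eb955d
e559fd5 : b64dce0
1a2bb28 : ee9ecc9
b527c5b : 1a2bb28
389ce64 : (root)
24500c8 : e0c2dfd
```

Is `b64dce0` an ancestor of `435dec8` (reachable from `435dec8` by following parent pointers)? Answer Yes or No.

Ancestors of 435dec8: {1eb955d, 1fb8585, 2b22627, 389ce64, 435dec8, 7db76d2, b4138ac}.
b64dce0 is not in that set, so it is not an ancestor of 435dec8.

No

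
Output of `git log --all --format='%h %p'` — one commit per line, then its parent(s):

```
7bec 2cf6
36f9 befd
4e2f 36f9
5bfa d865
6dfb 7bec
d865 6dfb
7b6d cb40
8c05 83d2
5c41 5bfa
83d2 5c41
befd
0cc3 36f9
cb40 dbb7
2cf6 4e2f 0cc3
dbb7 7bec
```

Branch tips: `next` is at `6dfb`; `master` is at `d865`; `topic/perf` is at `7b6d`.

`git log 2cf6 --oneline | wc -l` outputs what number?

Walking parent pointers from 2cf6: reachable set = {0cc3, 2cf6, 36f9, 4e2f, befd}.
That is 5 commits.

5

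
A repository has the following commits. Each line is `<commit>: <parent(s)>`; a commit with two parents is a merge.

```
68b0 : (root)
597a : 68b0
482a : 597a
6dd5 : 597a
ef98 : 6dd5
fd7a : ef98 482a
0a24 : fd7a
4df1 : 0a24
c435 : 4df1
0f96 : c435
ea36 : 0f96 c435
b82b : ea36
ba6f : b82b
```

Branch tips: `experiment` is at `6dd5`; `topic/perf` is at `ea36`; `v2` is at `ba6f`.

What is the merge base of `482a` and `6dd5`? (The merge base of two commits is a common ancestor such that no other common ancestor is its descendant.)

597a

Ancestors of 482a: {482a, 597a, 68b0}.
Ancestors of 6dd5: {597a, 68b0, 6dd5}.
Common ancestors: {597a, 68b0}.
Among these, 597a is not an ancestor of any other common ancestor — it is the merge base.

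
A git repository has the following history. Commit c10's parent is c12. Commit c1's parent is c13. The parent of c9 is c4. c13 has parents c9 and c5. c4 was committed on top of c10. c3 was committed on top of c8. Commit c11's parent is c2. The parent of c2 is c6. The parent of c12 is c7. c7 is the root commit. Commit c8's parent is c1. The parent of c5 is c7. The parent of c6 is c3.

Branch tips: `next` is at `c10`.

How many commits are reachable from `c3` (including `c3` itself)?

Walking parent pointers from c3: reachable set = {c1, c10, c12, c13, c3, c4, c5, c7, c8, c9}.
That is 10 commits.

10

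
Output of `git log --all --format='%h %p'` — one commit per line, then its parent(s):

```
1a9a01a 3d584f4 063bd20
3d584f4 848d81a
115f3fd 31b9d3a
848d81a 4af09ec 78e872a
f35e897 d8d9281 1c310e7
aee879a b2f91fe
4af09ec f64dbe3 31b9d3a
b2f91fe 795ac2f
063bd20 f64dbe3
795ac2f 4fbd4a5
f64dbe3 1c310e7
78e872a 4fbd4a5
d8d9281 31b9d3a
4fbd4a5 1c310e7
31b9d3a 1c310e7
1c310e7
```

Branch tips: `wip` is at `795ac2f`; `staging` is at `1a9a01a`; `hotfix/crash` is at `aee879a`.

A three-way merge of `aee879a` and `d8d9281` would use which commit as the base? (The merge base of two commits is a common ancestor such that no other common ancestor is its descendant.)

Ancestors of aee879a: {1c310e7, 4fbd4a5, 795ac2f, aee879a, b2f91fe}.
Ancestors of d8d9281: {1c310e7, 31b9d3a, d8d9281}.
Common ancestors: {1c310e7}.
The only common ancestor is 1c310e7, so it is the merge base.

1c310e7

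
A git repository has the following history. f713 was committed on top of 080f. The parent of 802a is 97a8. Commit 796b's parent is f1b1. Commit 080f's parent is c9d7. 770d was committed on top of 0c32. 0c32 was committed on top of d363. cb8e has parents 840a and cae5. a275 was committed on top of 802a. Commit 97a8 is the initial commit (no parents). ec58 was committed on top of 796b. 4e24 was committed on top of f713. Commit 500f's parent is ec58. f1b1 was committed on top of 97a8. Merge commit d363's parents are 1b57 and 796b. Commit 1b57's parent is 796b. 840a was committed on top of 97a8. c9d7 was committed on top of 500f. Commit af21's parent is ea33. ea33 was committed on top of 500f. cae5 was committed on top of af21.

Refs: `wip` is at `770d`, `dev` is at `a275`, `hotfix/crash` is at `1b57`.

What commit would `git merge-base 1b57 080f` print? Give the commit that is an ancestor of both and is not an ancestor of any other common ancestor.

Ancestors of 1b57: {1b57, 796b, 97a8, f1b1}.
Ancestors of 080f: {080f, 500f, 796b, 97a8, c9d7, ec58, f1b1}.
Common ancestors: {796b, 97a8, f1b1}.
Among these, 796b is not an ancestor of any other common ancestor — it is the merge base.

796b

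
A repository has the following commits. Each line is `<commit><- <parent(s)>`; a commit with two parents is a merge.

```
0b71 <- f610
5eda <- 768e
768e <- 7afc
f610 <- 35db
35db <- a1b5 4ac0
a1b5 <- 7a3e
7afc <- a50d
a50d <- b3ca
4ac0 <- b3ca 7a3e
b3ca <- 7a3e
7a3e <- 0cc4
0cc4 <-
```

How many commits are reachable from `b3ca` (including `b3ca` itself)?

Walking parent pointers from b3ca: reachable set = {0cc4, 7a3e, b3ca}.
That is 3 commits.

3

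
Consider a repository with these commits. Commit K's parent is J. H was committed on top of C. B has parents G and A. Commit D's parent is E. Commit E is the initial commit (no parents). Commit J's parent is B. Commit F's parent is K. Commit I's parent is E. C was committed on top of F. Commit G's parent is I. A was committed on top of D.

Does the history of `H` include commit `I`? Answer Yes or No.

Yes

Ancestors of H (commits reachable by following parents): {A, B, C, D, E, F, G, H, I, J, K}.
I is in that set, so it is an ancestor of H.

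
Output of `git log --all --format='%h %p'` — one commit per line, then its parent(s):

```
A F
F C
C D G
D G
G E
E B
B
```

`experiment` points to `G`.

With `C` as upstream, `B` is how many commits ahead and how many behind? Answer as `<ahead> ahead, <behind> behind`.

Reachable from B: {B}.
Reachable from C: {B, C, D, E, G}.
Only in B's history (ahead): {} — 0.
Only in C's history (behind): {C, D, E, G} — 4.

0 ahead, 4 behind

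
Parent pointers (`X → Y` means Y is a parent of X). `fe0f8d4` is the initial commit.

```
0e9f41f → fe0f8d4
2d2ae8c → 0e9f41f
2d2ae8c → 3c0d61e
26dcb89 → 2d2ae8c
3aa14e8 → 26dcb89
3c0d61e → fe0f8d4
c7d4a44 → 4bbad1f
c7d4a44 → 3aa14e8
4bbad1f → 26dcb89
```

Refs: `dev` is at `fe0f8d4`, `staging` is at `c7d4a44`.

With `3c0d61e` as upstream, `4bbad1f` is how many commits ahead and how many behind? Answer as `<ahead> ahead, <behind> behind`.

Reachable from 4bbad1f: {0e9f41f, 26dcb89, 2d2ae8c, 3c0d61e, 4bbad1f, fe0f8d4}.
Reachable from 3c0d61e: {3c0d61e, fe0f8d4}.
Only in 4bbad1f's history (ahead): {0e9f41f, 26dcb89, 2d2ae8c, 4bbad1f} — 4.
Only in 3c0d61e's history (behind): {} — 0.

4 ahead, 0 behind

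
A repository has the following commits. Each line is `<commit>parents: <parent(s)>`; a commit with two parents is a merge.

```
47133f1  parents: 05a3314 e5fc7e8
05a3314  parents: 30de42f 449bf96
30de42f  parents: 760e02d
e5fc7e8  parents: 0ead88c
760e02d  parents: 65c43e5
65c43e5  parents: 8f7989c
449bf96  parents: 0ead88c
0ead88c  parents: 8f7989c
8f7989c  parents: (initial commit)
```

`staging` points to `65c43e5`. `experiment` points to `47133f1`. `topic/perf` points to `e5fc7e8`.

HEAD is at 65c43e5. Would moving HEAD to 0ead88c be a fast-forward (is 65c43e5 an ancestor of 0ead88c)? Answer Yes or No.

A fast-forward from 65c43e5 to 0ead88c is possible iff 65c43e5 is an ancestor of 0ead88c.
Ancestors of 0ead88c: {0ead88c, 8f7989c}.
65c43e5 is not among them, so fast-forward is not possible.

No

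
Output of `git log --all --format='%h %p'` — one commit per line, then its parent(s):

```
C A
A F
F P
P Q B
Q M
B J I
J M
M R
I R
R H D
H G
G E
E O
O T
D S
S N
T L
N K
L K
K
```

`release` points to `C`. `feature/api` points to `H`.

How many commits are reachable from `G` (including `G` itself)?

Walking parent pointers from G: reachable set = {E, G, K, L, O, T}.
That is 6 commits.

6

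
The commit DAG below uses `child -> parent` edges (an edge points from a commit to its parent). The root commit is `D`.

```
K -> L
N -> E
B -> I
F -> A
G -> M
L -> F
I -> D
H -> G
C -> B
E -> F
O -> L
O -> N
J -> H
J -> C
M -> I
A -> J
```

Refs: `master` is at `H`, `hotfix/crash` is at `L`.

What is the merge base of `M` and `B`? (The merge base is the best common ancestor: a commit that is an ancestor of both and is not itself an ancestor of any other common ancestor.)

I

Ancestors of M: {D, I, M}.
Ancestors of B: {B, D, I}.
Common ancestors: {D, I}.
Among these, I is not an ancestor of any other common ancestor — it is the merge base.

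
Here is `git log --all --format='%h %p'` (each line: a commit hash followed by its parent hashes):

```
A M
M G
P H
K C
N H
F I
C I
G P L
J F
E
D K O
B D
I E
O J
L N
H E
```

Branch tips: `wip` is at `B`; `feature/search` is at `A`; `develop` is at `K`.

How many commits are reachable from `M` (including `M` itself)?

7

Walking parent pointers from M: reachable set = {E, G, H, L, M, N, P}.
That is 7 commits.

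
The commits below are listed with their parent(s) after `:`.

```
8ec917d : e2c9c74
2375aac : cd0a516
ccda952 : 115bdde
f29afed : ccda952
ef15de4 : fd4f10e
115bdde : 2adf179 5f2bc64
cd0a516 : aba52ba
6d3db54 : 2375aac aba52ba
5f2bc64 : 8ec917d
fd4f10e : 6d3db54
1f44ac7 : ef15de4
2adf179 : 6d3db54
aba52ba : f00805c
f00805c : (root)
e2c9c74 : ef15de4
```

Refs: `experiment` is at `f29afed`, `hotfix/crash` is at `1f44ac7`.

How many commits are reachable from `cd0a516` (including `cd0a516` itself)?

Walking parent pointers from cd0a516: reachable set = {aba52ba, cd0a516, f00805c}.
That is 3 commits.

3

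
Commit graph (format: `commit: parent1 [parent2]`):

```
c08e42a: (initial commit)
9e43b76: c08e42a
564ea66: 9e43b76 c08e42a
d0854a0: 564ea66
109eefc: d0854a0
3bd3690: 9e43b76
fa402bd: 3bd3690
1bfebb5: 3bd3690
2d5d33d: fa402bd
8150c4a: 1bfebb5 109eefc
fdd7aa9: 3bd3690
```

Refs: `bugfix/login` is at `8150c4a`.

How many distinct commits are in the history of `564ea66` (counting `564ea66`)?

3

Walking parent pointers from 564ea66: reachable set = {564ea66, 9e43b76, c08e42a}.
That is 3 commits.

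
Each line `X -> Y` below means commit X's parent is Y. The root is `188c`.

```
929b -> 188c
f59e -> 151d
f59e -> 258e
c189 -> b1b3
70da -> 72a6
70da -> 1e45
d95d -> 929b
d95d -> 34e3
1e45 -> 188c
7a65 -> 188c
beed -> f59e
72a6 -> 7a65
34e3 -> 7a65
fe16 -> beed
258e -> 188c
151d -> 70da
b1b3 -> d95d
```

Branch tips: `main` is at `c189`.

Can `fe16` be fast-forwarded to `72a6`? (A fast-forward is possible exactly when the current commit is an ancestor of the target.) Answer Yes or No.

No

A fast-forward from fe16 to 72a6 is possible iff fe16 is an ancestor of 72a6.
Ancestors of 72a6: {188c, 72a6, 7a65}.
fe16 is not among them, so fast-forward is not possible.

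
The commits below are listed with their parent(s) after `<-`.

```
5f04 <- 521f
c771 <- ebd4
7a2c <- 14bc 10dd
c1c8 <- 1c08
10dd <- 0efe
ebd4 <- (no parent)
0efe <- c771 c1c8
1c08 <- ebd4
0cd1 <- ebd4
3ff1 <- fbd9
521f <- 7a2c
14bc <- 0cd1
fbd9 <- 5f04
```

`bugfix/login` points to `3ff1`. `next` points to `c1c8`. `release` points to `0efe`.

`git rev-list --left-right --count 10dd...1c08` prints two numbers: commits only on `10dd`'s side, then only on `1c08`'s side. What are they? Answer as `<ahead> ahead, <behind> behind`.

4 ahead, 0 behind

Reachable from 10dd: {0efe, 10dd, 1c08, c1c8, c771, ebd4}.
Reachable from 1c08: {1c08, ebd4}.
Only in 10dd's history (ahead): {0efe, 10dd, c1c8, c771} — 4.
Only in 1c08's history (behind): {} — 0.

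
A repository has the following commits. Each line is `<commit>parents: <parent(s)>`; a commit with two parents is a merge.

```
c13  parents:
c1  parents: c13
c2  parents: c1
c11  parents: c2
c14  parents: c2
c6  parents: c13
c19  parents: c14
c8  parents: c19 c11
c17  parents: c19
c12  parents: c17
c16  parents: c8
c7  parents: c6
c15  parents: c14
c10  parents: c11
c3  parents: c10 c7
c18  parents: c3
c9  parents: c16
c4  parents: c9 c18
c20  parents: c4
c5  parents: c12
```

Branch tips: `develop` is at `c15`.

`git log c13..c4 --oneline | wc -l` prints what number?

Reachable from c4: {c1, c10, c11, c13, c14, c16, c18, c19, c2, c3, c4, c6, c7, c8, c9}.
Reachable from c13: {c13}.
In c4's history but not c13's: {c1, c10, c11, c14, c16, c18, c19, c2, c3, c4, c6, c7, c8, c9} — 14 commits.

14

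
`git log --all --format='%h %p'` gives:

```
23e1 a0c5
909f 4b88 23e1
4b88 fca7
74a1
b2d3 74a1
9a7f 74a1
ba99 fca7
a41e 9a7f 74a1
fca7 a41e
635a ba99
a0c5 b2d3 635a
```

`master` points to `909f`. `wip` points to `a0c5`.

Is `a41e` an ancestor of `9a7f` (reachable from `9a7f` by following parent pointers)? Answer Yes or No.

Ancestors of 9a7f: {74a1, 9a7f}.
a41e is not in that set, so it is not an ancestor of 9a7f.

No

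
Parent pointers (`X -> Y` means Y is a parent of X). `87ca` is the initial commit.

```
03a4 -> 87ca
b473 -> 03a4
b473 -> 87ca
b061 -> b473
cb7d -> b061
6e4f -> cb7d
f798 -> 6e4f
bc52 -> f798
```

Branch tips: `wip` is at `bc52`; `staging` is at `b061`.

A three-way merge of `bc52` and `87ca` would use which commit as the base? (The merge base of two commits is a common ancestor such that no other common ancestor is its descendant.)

Ancestors of bc52: {03a4, 6e4f, 87ca, b061, b473, bc52, cb7d, f798}.
Ancestors of 87ca: {87ca}.
Common ancestors: {87ca}.
The only common ancestor is 87ca, so it is the merge base.

87ca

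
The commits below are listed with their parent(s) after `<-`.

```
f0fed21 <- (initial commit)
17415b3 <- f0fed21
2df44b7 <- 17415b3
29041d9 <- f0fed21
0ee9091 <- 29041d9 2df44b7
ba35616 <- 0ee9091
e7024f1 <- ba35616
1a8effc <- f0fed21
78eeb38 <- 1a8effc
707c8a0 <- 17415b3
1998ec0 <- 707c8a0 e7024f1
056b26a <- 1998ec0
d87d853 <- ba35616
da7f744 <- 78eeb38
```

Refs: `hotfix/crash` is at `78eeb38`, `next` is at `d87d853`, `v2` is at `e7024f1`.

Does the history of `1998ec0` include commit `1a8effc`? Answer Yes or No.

No

Ancestors of 1998ec0: {0ee9091, 17415b3, 1998ec0, 29041d9, 2df44b7, 707c8a0, ba35616, e7024f1, f0fed21}.
1a8effc is not in that set, so it is not an ancestor of 1998ec0.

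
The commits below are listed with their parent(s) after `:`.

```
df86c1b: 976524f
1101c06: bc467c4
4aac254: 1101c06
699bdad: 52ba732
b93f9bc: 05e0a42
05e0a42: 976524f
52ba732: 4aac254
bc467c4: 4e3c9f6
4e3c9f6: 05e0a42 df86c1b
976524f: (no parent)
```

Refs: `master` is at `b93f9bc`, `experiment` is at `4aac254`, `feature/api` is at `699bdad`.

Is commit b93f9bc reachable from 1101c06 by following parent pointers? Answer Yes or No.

No

Ancestors of 1101c06: {05e0a42, 1101c06, 4e3c9f6, 976524f, bc467c4, df86c1b}.
b93f9bc is not in that set, so it is not an ancestor of 1101c06.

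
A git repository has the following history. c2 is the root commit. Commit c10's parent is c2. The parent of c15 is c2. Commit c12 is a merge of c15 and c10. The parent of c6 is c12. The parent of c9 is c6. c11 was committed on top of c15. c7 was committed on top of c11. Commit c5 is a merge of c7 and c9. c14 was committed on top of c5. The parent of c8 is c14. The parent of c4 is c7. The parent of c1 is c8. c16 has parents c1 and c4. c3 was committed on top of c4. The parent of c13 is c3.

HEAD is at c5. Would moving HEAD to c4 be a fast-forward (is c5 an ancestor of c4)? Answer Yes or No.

No

A fast-forward from c5 to c4 is possible iff c5 is an ancestor of c4.
Ancestors of c4: {c11, c15, c2, c4, c7}.
c5 is not among them, so fast-forward is not possible.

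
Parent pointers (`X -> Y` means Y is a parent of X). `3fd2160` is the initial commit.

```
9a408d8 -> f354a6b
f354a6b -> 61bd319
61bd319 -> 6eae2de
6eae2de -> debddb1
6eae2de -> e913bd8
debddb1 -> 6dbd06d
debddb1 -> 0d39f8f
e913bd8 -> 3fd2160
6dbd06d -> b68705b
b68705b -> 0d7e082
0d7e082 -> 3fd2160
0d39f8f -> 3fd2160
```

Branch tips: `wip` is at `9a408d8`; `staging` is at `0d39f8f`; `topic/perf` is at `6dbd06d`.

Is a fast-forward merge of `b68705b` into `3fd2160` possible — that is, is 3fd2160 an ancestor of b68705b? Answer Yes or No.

A fast-forward from 3fd2160 to b68705b is possible iff 3fd2160 is an ancestor of b68705b.
Ancestors of b68705b: {0d7e082, 3fd2160, b68705b}.
3fd2160 is among them, so fast-forward is possible.

Yes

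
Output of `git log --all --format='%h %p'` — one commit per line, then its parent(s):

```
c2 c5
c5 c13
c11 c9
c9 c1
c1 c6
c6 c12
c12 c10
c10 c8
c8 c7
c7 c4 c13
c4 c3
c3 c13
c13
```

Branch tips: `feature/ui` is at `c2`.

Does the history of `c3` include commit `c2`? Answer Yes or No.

Ancestors of c3: {c13, c3}.
c2 is not in that set, so it is not an ancestor of c3.

No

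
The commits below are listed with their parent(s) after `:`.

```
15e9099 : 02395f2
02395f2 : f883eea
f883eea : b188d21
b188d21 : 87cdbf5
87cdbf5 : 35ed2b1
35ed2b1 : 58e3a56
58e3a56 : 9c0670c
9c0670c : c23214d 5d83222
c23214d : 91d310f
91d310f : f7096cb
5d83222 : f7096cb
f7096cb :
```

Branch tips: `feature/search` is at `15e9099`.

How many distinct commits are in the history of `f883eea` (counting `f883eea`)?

10

Walking parent pointers from f883eea: reachable set = {35ed2b1, 58e3a56, 5d83222, 87cdbf5, 91d310f, 9c0670c, b188d21, c23214d, f7096cb, f883eea}.
That is 10 commits.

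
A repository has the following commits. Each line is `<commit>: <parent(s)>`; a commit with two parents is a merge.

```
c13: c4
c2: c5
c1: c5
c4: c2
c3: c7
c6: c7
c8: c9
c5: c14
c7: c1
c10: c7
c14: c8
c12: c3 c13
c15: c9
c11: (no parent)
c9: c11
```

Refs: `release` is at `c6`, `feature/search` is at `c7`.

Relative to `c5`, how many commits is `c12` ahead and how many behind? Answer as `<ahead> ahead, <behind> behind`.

7 ahead, 0 behind

Reachable from c12: {c1, c11, c12, c13, c14, c2, c3, c4, c5, c7, c8, c9}.
Reachable from c5: {c11, c14, c5, c8, c9}.
Only in c12's history (ahead): {c1, c12, c13, c2, c3, c4, c7} — 7.
Only in c5's history (behind): {} — 0.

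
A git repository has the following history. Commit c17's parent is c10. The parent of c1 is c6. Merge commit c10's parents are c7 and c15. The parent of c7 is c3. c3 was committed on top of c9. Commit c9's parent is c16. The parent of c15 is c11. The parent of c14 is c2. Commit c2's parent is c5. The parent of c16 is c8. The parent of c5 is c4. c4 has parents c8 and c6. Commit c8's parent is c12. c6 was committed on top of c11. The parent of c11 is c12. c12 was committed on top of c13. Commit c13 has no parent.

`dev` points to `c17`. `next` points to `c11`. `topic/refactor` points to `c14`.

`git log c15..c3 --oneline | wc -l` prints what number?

4

Reachable from c3: {c12, c13, c16, c3, c8, c9}.
Reachable from c15: {c11, c12, c13, c15}.
In c3's history but not c15's: {c16, c3, c8, c9} — 4 commits.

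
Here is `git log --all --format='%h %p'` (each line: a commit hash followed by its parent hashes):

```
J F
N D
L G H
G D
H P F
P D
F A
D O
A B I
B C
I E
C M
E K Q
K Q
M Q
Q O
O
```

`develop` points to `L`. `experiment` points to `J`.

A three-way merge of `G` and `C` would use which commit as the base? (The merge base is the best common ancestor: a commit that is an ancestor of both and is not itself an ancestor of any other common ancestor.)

Ancestors of G: {D, G, O}.
Ancestors of C: {C, M, O, Q}.
Common ancestors: {O}.
The only common ancestor is O, so it is the merge base.

O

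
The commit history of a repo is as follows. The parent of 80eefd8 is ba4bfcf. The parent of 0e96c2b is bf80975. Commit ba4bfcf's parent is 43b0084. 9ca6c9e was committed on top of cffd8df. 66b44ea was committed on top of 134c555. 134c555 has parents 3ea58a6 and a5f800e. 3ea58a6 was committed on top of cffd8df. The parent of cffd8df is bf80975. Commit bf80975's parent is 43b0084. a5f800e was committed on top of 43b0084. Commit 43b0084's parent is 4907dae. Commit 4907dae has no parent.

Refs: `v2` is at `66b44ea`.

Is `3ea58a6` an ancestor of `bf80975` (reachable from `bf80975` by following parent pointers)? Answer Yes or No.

No

Ancestors of bf80975: {43b0084, 4907dae, bf80975}.
3ea58a6 is not in that set, so it is not an ancestor of bf80975.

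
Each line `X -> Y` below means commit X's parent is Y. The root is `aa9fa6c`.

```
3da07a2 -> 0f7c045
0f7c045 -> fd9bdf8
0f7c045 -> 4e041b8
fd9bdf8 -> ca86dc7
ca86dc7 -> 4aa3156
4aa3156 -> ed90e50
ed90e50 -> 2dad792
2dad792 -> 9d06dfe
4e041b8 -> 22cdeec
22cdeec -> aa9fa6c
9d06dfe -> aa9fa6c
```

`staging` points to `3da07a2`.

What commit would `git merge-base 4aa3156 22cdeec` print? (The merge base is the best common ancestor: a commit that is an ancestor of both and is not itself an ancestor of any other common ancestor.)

Ancestors of 4aa3156: {2dad792, 4aa3156, 9d06dfe, aa9fa6c, ed90e50}.
Ancestors of 22cdeec: {22cdeec, aa9fa6c}.
Common ancestors: {aa9fa6c}.
The only common ancestor is aa9fa6c, so it is the merge base.

aa9fa6c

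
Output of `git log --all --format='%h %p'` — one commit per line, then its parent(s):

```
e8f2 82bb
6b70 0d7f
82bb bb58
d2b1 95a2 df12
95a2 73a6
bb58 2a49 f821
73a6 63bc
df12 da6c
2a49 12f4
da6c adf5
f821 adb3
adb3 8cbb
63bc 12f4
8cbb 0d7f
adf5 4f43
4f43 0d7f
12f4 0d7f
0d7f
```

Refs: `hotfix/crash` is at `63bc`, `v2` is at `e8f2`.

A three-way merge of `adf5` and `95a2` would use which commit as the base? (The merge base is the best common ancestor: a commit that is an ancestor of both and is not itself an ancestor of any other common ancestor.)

0d7f

Ancestors of adf5: {0d7f, 4f43, adf5}.
Ancestors of 95a2: {0d7f, 12f4, 63bc, 73a6, 95a2}.
Common ancestors: {0d7f}.
The only common ancestor is 0d7f, so it is the merge base.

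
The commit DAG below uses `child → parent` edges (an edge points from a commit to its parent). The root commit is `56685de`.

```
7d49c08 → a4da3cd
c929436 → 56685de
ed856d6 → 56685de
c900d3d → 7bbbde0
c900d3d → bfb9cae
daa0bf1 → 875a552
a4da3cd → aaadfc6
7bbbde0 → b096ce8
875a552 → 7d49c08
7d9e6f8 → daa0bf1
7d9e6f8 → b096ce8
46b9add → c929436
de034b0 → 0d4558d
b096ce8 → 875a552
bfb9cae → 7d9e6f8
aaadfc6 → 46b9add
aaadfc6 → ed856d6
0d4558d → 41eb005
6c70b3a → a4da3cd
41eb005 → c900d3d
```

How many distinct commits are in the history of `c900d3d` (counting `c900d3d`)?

14

Walking parent pointers from c900d3d: reachable set = {46b9add, 56685de, 7bbbde0, 7d49c08, 7d9e6f8, 875a552, a4da3cd, aaadfc6, b096ce8, bfb9cae, c900d3d, c929436, daa0bf1, ed856d6}.
That is 14 commits.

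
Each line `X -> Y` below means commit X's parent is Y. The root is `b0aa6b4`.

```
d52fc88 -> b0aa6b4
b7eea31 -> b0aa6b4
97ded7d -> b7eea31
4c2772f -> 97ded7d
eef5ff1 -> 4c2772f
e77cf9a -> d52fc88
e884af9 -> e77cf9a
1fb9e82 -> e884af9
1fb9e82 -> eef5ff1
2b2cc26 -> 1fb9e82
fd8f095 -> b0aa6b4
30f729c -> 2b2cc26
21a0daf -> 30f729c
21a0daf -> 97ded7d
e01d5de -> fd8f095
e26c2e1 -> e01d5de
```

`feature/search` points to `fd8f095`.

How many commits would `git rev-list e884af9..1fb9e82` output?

Reachable from 1fb9e82: {1fb9e82, 4c2772f, 97ded7d, b0aa6b4, b7eea31, d52fc88, e77cf9a, e884af9, eef5ff1}.
Reachable from e884af9: {b0aa6b4, d52fc88, e77cf9a, e884af9}.
In 1fb9e82's history but not e884af9's: {1fb9e82, 4c2772f, 97ded7d, b7eea31, eef5ff1} — 5 commits.

5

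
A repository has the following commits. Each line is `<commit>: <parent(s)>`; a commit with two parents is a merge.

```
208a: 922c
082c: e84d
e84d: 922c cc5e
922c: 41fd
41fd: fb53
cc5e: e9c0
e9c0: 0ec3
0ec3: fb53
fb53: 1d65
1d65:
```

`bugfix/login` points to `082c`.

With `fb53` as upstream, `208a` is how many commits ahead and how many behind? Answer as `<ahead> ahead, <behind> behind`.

Reachable from 208a: {1d65, 208a, 41fd, 922c, fb53}.
Reachable from fb53: {1d65, fb53}.
Only in 208a's history (ahead): {208a, 41fd, 922c} — 3.
Only in fb53's history (behind): {} — 0.

3 ahead, 0 behind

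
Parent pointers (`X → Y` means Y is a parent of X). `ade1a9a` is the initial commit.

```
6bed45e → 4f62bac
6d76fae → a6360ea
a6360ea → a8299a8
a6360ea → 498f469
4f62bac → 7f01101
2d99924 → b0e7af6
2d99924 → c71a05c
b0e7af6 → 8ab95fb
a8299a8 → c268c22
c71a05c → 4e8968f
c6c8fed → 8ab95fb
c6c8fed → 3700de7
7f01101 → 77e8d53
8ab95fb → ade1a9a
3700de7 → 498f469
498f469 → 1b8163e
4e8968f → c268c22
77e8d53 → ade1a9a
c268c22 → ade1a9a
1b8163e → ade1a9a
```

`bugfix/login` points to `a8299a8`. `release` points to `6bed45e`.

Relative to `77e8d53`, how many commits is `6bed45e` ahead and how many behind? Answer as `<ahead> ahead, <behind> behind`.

3 ahead, 0 behind

Reachable from 6bed45e: {4f62bac, 6bed45e, 77e8d53, 7f01101, ade1a9a}.
Reachable from 77e8d53: {77e8d53, ade1a9a}.
Only in 6bed45e's history (ahead): {4f62bac, 6bed45e, 7f01101} — 3.
Only in 77e8d53's history (behind): {} — 0.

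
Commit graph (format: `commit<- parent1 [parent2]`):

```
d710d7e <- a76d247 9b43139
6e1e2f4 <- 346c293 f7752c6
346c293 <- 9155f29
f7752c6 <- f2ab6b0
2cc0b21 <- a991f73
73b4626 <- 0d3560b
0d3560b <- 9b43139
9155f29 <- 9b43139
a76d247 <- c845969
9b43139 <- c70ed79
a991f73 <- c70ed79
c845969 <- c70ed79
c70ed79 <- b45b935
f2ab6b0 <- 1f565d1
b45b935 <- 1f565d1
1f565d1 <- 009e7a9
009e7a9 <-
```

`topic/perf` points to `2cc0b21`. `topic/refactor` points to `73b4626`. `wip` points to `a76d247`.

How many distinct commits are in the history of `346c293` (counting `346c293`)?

Walking parent pointers from 346c293: reachable set = {009e7a9, 1f565d1, 346c293, 9155f29, 9b43139, b45b935, c70ed79}.
That is 7 commits.

7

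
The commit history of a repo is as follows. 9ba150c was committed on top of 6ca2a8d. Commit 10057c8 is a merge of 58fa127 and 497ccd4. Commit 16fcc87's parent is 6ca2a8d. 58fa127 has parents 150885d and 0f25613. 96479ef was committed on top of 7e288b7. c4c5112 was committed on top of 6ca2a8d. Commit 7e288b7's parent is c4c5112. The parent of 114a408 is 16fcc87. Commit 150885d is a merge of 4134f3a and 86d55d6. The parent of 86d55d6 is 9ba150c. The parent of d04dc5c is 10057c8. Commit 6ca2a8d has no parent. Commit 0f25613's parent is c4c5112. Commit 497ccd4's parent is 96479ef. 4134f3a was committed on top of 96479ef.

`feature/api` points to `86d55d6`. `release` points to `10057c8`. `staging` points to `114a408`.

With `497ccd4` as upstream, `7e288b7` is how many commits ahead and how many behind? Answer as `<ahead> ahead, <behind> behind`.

Reachable from 7e288b7: {6ca2a8d, 7e288b7, c4c5112}.
Reachable from 497ccd4: {497ccd4, 6ca2a8d, 7e288b7, 96479ef, c4c5112}.
Only in 7e288b7's history (ahead): {} — 0.
Only in 497ccd4's history (behind): {497ccd4, 96479ef} — 2.

0 ahead, 2 behind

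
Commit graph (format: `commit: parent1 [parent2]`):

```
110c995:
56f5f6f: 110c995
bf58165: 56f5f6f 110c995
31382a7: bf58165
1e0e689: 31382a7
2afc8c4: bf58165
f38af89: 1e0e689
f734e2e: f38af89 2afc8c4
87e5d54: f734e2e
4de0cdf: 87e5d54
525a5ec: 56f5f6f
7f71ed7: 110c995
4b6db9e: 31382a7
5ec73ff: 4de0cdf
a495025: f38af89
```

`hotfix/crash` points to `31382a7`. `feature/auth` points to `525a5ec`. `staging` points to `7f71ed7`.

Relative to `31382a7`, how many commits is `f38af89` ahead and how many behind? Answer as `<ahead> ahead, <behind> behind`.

Reachable from f38af89: {110c995, 1e0e689, 31382a7, 56f5f6f, bf58165, f38af89}.
Reachable from 31382a7: {110c995, 31382a7, 56f5f6f, bf58165}.
Only in f38af89's history (ahead): {1e0e689, f38af89} — 2.
Only in 31382a7's history (behind): {} — 0.

2 ahead, 0 behind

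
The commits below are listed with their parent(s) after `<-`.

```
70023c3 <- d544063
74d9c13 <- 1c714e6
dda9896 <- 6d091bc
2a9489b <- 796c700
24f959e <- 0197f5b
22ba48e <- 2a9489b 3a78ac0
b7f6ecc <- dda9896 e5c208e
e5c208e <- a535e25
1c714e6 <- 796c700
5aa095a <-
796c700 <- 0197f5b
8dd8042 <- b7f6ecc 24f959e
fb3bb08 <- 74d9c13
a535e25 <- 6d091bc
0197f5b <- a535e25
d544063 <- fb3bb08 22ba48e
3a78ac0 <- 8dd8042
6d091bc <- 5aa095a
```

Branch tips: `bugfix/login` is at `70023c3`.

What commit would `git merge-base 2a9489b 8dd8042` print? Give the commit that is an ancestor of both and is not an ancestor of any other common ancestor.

Ancestors of 2a9489b: {0197f5b, 2a9489b, 5aa095a, 6d091bc, 796c700, a535e25}.
Ancestors of 8dd8042: {0197f5b, 24f959e, 5aa095a, 6d091bc, 8dd8042, a535e25, b7f6ecc, dda9896, e5c208e}.
Common ancestors: {0197f5b, 5aa095a, 6d091bc, a535e25}.
Among these, 0197f5b is not an ancestor of any other common ancestor — it is the merge base.

0197f5b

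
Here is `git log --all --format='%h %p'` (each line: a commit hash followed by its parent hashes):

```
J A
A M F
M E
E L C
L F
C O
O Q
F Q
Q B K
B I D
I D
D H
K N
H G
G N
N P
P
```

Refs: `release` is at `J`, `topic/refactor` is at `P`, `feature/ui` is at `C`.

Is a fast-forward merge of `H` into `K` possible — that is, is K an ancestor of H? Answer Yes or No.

A fast-forward from K to H is possible iff K is an ancestor of H.
Ancestors of H: {G, H, N, P}.
K is not among them, so fast-forward is not possible.

No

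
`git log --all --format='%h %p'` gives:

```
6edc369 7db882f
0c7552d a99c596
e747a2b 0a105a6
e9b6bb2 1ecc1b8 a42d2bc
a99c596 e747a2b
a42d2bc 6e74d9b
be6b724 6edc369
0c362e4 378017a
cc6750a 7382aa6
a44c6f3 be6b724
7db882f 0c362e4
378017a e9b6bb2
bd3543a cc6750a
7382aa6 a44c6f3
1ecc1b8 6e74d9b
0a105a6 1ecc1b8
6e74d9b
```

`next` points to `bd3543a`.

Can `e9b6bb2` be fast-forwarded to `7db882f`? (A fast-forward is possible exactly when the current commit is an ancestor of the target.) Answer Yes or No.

A fast-forward from e9b6bb2 to 7db882f is possible iff e9b6bb2 is an ancestor of 7db882f.
Ancestors of 7db882f: {0c362e4, 1ecc1b8, 378017a, 6e74d9b, 7db882f, a42d2bc, e9b6bb2}.
e9b6bb2 is among them, so fast-forward is possible.

Yes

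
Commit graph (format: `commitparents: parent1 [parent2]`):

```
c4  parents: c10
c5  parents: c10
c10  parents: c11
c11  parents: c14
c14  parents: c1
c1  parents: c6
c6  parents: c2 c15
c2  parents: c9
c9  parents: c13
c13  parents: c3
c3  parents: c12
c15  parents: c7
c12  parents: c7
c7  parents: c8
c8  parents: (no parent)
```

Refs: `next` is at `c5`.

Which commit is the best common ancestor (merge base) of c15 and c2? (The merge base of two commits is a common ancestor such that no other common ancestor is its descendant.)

c7

Ancestors of c15: {c15, c7, c8}.
Ancestors of c2: {c12, c13, c2, c3, c7, c8, c9}.
Common ancestors: {c7, c8}.
Among these, c7 is not an ancestor of any other common ancestor — it is the merge base.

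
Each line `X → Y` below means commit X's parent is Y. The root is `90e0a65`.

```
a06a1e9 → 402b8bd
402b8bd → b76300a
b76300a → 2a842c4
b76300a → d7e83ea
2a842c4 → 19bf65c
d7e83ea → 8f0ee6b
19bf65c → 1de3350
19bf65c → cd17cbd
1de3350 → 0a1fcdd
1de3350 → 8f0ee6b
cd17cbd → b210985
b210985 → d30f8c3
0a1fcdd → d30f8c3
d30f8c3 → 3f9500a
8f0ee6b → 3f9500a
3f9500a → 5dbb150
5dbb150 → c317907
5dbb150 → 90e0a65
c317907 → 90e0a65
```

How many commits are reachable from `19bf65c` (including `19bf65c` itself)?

Walking parent pointers from 19bf65c: reachable set = {0a1fcdd, 19bf65c, 1de3350, 3f9500a, 5dbb150, 8f0ee6b, 90e0a65, b210985, c317907, cd17cbd, d30f8c3}.
That is 11 commits.

11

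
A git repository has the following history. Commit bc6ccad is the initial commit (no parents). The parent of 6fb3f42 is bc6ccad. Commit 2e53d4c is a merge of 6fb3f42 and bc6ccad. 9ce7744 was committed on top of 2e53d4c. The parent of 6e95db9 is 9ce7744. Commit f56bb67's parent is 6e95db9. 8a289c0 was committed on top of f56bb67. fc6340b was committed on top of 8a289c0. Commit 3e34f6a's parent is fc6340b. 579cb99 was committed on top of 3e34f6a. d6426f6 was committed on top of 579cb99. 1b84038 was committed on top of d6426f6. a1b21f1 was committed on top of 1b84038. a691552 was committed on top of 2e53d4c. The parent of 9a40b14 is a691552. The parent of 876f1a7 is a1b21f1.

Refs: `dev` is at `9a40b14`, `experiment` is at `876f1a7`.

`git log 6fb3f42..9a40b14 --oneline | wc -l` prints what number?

3

Reachable from 9a40b14: {2e53d4c, 6fb3f42, 9a40b14, a691552, bc6ccad}.
Reachable from 6fb3f42: {6fb3f42, bc6ccad}.
In 9a40b14's history but not 6fb3f42's: {2e53d4c, 9a40b14, a691552} — 3 commits.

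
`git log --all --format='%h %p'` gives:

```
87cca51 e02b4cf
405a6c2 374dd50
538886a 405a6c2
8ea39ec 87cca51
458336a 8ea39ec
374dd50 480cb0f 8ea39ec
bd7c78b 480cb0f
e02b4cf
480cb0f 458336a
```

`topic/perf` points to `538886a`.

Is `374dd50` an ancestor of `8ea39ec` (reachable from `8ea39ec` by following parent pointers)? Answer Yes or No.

No

Ancestors of 8ea39ec: {87cca51, 8ea39ec, e02b4cf}.
374dd50 is not in that set, so it is not an ancestor of 8ea39ec.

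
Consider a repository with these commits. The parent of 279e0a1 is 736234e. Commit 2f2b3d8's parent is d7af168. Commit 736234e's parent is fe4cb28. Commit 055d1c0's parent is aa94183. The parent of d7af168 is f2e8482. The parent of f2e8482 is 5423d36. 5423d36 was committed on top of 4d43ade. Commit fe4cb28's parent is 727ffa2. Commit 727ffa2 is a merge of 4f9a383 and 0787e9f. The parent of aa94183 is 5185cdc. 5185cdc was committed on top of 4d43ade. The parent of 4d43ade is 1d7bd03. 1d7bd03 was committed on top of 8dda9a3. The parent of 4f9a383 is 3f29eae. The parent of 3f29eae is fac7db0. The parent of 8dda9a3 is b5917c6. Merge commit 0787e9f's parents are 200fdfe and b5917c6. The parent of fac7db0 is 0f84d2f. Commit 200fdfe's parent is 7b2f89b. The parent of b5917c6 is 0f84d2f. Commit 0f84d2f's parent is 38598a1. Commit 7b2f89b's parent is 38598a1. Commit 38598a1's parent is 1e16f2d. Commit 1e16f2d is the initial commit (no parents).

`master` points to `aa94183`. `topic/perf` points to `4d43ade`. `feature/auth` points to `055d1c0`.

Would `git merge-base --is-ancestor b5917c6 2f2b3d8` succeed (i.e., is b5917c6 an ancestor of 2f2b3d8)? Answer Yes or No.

Yes

Ancestors of 2f2b3d8 (commits reachable by following parents): {0f84d2f, 1d7bd03, 1e16f2d, 2f2b3d8, 38598a1, 4d43ade, 5423d36, 8dda9a3, b5917c6, d7af168, f2e8482}.
b5917c6 is in that set, so it is an ancestor of 2f2b3d8.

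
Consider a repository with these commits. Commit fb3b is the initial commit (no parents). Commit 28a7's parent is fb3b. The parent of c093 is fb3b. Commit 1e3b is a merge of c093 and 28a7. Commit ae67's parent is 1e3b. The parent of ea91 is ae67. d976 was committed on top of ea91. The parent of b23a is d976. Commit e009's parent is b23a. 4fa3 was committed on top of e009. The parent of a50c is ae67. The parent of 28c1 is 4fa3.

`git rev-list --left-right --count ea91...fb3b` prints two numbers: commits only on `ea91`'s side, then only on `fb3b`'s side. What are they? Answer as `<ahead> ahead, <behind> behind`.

Reachable from ea91: {1e3b, 28a7, ae67, c093, ea91, fb3b}.
Reachable from fb3b: {fb3b}.
Only in ea91's history (ahead): {1e3b, 28a7, ae67, c093, ea91} — 5.
Only in fb3b's history (behind): {} — 0.

5 ahead, 0 behind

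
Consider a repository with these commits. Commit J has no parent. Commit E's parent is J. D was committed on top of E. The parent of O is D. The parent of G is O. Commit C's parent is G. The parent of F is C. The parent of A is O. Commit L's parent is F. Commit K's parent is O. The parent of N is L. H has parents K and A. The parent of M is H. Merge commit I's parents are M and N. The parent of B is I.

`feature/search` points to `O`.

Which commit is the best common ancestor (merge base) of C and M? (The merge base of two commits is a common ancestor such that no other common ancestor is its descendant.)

Ancestors of C: {C, D, E, G, J, O}.
Ancestors of M: {A, D, E, H, J, K, M, O}.
Common ancestors: {D, E, J, O}.
Among these, O is not an ancestor of any other common ancestor — it is the merge base.

O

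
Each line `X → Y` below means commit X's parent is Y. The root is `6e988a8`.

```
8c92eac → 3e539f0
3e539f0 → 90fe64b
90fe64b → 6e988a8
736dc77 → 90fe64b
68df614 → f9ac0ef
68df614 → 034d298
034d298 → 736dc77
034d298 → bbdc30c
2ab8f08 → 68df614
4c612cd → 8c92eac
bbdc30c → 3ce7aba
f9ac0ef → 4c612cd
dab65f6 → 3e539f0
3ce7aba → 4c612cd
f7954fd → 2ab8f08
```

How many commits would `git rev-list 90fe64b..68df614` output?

Reachable from 68df614: {034d298, 3ce7aba, 3e539f0, 4c612cd, 68df614, 6e988a8, 736dc77, 8c92eac, 90fe64b, bbdc30c, f9ac0ef}.
Reachable from 90fe64b: {6e988a8, 90fe64b}.
In 68df614's history but not 90fe64b's: {034d298, 3ce7aba, 3e539f0, 4c612cd, 68df614, 736dc77, 8c92eac, bbdc30c, f9ac0ef} — 9 commits.

9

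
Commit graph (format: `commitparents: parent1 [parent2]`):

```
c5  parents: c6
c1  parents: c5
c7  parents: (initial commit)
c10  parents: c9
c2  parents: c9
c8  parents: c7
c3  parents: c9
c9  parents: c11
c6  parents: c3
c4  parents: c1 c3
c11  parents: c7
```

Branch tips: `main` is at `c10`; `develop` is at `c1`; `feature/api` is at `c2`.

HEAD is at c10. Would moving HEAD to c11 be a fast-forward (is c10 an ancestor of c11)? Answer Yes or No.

No

A fast-forward from c10 to c11 is possible iff c10 is an ancestor of c11.
Ancestors of c11: {c11, c7}.
c10 is not among them, so fast-forward is not possible.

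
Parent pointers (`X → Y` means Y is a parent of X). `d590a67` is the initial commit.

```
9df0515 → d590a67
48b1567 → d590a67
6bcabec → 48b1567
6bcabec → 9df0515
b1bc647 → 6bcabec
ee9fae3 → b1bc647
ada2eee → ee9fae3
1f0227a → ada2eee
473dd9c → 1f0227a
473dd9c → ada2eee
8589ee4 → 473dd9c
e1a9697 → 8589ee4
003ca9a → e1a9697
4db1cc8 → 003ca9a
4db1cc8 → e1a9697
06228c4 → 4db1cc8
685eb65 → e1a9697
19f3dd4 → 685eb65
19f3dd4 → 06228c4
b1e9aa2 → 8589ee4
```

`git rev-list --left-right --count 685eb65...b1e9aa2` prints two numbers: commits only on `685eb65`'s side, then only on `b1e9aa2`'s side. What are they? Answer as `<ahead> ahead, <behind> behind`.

2 ahead, 1 behind

Reachable from 685eb65: {1f0227a, 473dd9c, 48b1567, 685eb65, 6bcabec, 8589ee4, 9df0515, ada2eee, b1bc647, d590a67, e1a9697, ee9fae3}.
Reachable from b1e9aa2: {1f0227a, 473dd9c, 48b1567, 6bcabec, 8589ee4, 9df0515, ada2eee, b1bc647, b1e9aa2, d590a67, ee9fae3}.
Only in 685eb65's history (ahead): {685eb65, e1a9697} — 2.
Only in b1e9aa2's history (behind): {b1e9aa2} — 1.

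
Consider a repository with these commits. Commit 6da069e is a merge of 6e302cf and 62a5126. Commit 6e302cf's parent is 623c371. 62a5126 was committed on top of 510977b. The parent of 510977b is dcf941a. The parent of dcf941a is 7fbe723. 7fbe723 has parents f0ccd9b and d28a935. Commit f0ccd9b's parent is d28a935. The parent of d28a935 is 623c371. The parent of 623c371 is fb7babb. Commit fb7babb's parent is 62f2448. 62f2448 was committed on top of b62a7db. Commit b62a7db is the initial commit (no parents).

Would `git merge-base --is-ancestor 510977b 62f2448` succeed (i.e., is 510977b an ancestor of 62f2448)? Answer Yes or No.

No

Ancestors of 62f2448: {62f2448, b62a7db}.
510977b is not in that set, so it is not an ancestor of 62f2448.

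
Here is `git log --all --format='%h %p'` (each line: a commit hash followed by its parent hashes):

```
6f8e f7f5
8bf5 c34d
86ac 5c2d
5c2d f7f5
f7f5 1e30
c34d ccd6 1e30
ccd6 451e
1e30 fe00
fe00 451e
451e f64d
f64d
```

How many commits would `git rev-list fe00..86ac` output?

Reachable from 86ac: {1e30, 451e, 5c2d, 86ac, f64d, f7f5, fe00}.
Reachable from fe00: {451e, f64d, fe00}.
In 86ac's history but not fe00's: {1e30, 5c2d, 86ac, f7f5} — 4 commits.

4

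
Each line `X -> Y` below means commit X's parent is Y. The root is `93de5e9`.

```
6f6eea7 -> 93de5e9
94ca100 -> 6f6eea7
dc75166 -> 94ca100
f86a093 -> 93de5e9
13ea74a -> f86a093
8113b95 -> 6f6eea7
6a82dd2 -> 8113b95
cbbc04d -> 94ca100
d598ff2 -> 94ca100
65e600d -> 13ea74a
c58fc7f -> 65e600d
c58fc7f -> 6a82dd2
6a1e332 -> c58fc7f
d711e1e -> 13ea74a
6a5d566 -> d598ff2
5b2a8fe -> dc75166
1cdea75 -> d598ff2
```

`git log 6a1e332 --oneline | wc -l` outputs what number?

9

Walking parent pointers from 6a1e332: reachable set = {13ea74a, 65e600d, 6a1e332, 6a82dd2, 6f6eea7, 8113b95, 93de5e9, c58fc7f, f86a093}.
That is 9 commits.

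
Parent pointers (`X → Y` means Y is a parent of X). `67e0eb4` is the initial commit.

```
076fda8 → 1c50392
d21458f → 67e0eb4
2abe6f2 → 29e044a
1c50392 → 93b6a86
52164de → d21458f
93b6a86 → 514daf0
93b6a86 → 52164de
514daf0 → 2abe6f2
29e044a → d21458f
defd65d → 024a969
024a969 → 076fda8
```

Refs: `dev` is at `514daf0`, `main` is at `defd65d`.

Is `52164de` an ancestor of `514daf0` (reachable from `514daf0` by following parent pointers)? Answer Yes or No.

No

Ancestors of 514daf0: {29e044a, 2abe6f2, 514daf0, 67e0eb4, d21458f}.
52164de is not in that set, so it is not an ancestor of 514daf0.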